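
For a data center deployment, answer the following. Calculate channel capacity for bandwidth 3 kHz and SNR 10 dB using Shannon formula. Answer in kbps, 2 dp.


Given: B = 3 kHz, SNR = 10 dB
SNR linear = 10^(10/10) = 10
1 + SNR = 11
log2(11) = 3.4594316186
C = 3 * 1000 * 3.4594316186 = 10378.2949 bps
C = 10.378295 kbps -> 10.38 kbps (2 dp)

10.38


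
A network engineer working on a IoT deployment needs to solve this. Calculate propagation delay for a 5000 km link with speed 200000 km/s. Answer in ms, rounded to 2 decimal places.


Given: distance = 5000 km, speed = 200000 km/s
Delay = distance / speed = 5000 / 200000 seconds
Delay in ms = 5000 * 1000 / 200000
Delay = 25.0000 ms
Rounded to 2 dp = 25.00 ms

25.00


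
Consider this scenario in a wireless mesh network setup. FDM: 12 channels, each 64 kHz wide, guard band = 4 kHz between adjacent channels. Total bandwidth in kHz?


Given: 12 channels, 64 kHz each, guard = 4 kHz
Channel bandwidth = 12 * 64 = 768 kHz
Guard bands = 11 gaps * 4 kHz = 44 kHz
Total = 768 + 44 = 812 kHz

812


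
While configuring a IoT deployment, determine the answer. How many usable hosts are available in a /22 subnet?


Given: subnet mask /22
Host bits = 32 - 22 = 10
Total addresses = 2^10 = 1024
Usable hosts = 1024 - 2 (network + broadcast) = 1022

1022


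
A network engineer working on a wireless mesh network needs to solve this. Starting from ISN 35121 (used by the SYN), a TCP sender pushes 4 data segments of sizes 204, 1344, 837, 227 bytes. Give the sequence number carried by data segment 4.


The SYN occupies sequence number ISN = 35121, so the first data byte is ISN + 1 = 35122.
SEQ of data segment i = (ISN + 1) + sum of payload sizes of segments 1..i-1.
Segment 1: SEQ = 35122, payload = 204 bytes
Segment 2: SEQ = 35326, payload = 1344 bytes
Segment 3: SEQ = 36670, payload = 837 bytes
Segment 4: SEQ = 37507, payload = 227 bytes
SEQ of segment 4 = 35122 + 204 + 1344 + 837 = 37507

37507


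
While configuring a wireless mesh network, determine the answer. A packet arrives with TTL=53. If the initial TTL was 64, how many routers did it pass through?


Given: initial TTL = 64, received TTL = 53
Hops = initial TTL - received TTL
Hops = 64 - 53 = 11

11


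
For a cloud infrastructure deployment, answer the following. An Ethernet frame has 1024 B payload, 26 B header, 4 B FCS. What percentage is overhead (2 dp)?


Given: payload = 1024 B, header = 26 B, trailer = 4 B
Overhead bytes = header + trailer = 26 + 4 = 30
Total frame = payload + overhead = 1024 + 30 = 1054
Overhead % = 30 / 1054 * 100 = 2.8463% -> 2.85% (2 dp)

2.85


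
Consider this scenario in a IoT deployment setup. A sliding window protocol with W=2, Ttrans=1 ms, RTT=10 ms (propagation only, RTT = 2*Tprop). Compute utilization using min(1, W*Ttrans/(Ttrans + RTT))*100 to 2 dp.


Given: W = 2, Ttrans = 1 ms, RTT = 10 ms (= 2 * Tprop, Tprop = 5 ms)
Cycle time = Ttrans + RTT = 1 + 10 = 11 ms (first packet sent until its ACK returns)
W * Ttrans = 2 * 1 = 2 ms of sending per cycle
W * Ttrans / (Ttrans + RTT) = 2 / 11 = 0.181818
U = min(1, 0.181818) = 0.181818
U% = 18.18%

18.18


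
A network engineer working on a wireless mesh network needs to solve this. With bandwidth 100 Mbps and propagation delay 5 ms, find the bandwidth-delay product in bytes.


Given: bandwidth = 100 Mbps, delay = 5 ms
BDP in bits = 100 * 10^6 * 5 / 1000
BDP in bits = 500000
BDP in bytes = 500000 / 8 = 62500

62500


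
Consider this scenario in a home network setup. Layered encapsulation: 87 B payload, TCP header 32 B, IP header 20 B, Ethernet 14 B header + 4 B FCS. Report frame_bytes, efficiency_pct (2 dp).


TCP segment = 87 + 32 = 119 B
IP packet = 119 + 20 = 139 B
Ethernet frame = 139 + 14 + 4 = 157 B
Efficiency = app / frame = 87 / 157 = 0.554140 = 55.4140% -> 55.41% (2 dp)

157, 55.41


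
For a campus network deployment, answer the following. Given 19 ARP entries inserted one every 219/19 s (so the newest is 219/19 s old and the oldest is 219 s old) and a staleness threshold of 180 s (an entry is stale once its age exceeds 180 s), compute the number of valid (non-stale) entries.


Ages are k * 219/19 s for k = 1..19 (spacing = 11.5263 s).
Entry k is valid iff k * 219/19 <= 180 iff k <= 19 * 180 / 219 = 15.6164
n_valid = floor(15.6164) = 15
(n_stale = 19 - 15 = 4)

15


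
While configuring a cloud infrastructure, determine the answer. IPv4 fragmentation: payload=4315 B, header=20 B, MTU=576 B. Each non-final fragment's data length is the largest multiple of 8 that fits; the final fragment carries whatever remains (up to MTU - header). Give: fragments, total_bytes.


Max data per non-final fragment = floor((MTU - header)/8)*8 = floor((576 - 20)/8)*8 = floor(556/8)*8 = 552 B
Final fragment needs no 8-byte alignment: it can carry up to MTU - header = 556 B
Non-final fragments needed = ceil((payload - 556) / 552) = ceil(3759/552) = ceil(6.8098) = 7
Number of fragments = 7 + 1 = 8
Fragment sizes (data): 7 * 552 B + 451 B (last, 451 <= 556 OK)
Total bytes sent = payload + n_frags * header = 4315 + 8*20 = 4315 + 160 = 4475 B

8, 4475


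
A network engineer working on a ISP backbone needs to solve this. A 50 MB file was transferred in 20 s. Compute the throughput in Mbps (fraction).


Given: file = 50 MB, time = 20 s
File in Mb = 50 * 8 = 400 Mb
Throughput = 400 / 20 Mbps
Throughput = 20 Mbps

20


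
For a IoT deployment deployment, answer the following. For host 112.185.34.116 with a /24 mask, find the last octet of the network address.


Given: IP = 112.185.34.116, prefix = /24
Subnet mask = 255.255.255.0
Last octet of IP: 116
Last octet of mask: 0
Network last octet = 116 AND 0 = 0

0


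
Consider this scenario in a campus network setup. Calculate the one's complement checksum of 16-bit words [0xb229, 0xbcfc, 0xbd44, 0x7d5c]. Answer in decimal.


Given words: [0xb229, 0xbcfc, 0xbd44, 0x7d5c]
Step 1: Sum all words
Raw sum = 45609 + 48380 + 48452 + 32092 = 174533
Step 2: Fold carry: (43461 + 2) = 43463
One's complement = ~43463 & 0xFFFF = 22072

22072


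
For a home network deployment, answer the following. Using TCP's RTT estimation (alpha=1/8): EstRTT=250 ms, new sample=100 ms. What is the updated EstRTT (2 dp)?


Given: EstRTT = 250 ms, SampleRTT = 100 ms, alpha = 1/8
New EstRTT = (1 - alpha) * EstRTT + alpha * SampleRTT
(7/8) * 250 = 218.75
(1/8) * 100 = 12.5
New EstRTT = 218.75 + 12.5 = 231.25 ms -> 231.25 ms (2 dp)

231.25


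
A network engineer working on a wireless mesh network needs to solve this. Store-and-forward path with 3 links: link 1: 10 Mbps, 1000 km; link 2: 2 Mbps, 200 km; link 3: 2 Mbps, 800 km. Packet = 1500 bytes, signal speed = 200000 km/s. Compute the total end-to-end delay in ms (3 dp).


Packet = 1500 bytes = 12000 bits. Store-and-forward: sum (t_trans + t_prop) per link.
Link 1: t_trans = 12000/(10*10^6) s = 1.2000 ms; t_prop = 1000/200000 s = 5.0000 ms; subtotal = 6.2000 ms
Link 2: t_trans = 12000/(2*10^6) s = 6.0000 ms; t_prop = 200/200000 s = 1.0000 ms; subtotal = 7.0000 ms
Link 3: t_trans = 12000/(2*10^6) s = 6.0000 ms; t_prop = 800/200000 s = 4.0000 ms; subtotal = 10.0000 ms
End-to-end = 6.2000 + 7.0000 + 10.0000 = 23.2000 ms -> 23.200 ms (3 dp)

23.200


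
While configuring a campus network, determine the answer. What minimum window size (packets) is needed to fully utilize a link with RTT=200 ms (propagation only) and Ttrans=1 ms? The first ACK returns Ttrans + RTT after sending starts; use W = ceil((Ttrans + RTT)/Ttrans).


Given: Ttrans = 1 ms, RTT = 200 ms (= 2 * Tprop, Tprop = 100 ms)
Time until first ACK returns = Ttrans + RTT = 1 + 200 = 201 ms
Need W * Ttrans >= Ttrans + RTT  ->  W >= (Ttrans + RTT) / Ttrans
(Ttrans + RTT) / Ttrans = 201 / 1 = 201
W_min = ceil(201) = 201

201


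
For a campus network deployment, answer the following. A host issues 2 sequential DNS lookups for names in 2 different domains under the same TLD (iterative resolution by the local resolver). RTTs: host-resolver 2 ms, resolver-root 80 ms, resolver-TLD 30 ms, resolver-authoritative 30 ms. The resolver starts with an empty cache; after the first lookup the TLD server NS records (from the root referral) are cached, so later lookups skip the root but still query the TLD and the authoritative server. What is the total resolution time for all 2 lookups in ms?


Lookup 1 (cold cache): local + root + TLD + auth = 2 + 80 + 30 + 30 = 142 ms
Lookups 2..2 (TLD NS cached -> skip root; new domain -> still ask TLD and auth): local + TLD + auth = 2 + 30 + 30 = 62 ms each
Remaining 1 lookups: 1 * 62 = 62 ms
Total = 142 + 62 = 204 ms

204


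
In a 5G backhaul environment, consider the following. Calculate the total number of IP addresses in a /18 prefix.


Given: CIDR prefix /18
Host bits = 32 - 18 = 14
Total addresses = 2^14 = 16384

16384


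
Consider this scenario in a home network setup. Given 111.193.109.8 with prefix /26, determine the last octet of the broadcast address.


Given: IP = 111.193.109.8, prefix = /26
Host bits = 32 - 26 = 6
Network last octet = 8 AND mask = 0
Host part size = 2^6 - 1 = 63
Broadcast last octet = 0 OR 63 = 63

63


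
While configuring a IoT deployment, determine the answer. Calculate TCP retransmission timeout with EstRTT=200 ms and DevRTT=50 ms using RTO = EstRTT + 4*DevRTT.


Given: EstRTT = 200 ms, DevRTT = 50 ms
Timeout = EstRTT + 4 * DevRTT
4 * DevRTT = 4 * 50 = 200
Timeout = 200 + 200 = 400 ms

400


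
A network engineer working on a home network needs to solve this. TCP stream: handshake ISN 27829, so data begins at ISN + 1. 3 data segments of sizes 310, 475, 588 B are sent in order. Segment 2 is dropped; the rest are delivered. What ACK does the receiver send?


SYN uses sequence number 27829; first data byte = ISN + 1 = 27830.
Segment 1: SEQ = 27830, len = 310 B, covers [27830, 28139]
Segment 2: SEQ = 28140, len = 475 B, covers [28140, 28614] [LOST]
Segment 3: SEQ = 28615, len = 588 B, covers [28615, 29202]
In-order data received: bytes [27830, 28139] (segments 1..1).
Segment 2 missing -> gap begins at byte 28140; later segments buffered out of order.
Cumulative ACK = next expected in-order byte = 27830 + 310 = 28140

28140


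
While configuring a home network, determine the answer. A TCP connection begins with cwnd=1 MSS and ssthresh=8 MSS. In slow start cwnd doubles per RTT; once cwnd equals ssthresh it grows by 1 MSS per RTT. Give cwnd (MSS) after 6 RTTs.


RTT 0: cwnd = 1 MSS (initial)
RTT 1: cwnd = 2 MSS (slow start, doubled)
RTT 2: cwnd = 4 MSS (slow start, doubled)
RTT 3: cwnd = 8 MSS (slow start, doubled)
RTT 4: cwnd = 9 MSS (congestion avoidance, +1)
RTT 5: cwnd = 10 MSS (congestion avoidance, +1)
RTT 6: cwnd = 11 MSS (congestion avoidance, +1)

11


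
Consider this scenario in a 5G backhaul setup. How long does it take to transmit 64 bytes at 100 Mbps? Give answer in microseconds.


Given: packet = 64 bytes, bandwidth = 100 Mbps
Packet in bits = 64 * 8 = 512 bits
Bandwidth = 100 * 10^6 = 100000000 bps
Time = 512 / 100000000 seconds
Time in us = 512 * 10^6 / 100000000 = 5.12

5.12


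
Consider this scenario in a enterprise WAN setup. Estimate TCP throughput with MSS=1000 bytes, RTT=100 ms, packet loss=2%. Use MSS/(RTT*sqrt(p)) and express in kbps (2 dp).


Given: MSS = 1000 bytes, RTT = 100 ms, loss = 2%
RTT in seconds = 100 / 1000 = 0.1
Loss rate = 2% = 0.02
sqrt(loss) = sqrt(0.02) = 0.141421356237
Throughput (bytes/s) = 1000 / (0.1 * 0.141421356237) = 70710.6781
Throughput (kbps) = 70710.6781 * 8 / 1000 = 565.685425 -> 565.69 kbps (2 dp)

565.69


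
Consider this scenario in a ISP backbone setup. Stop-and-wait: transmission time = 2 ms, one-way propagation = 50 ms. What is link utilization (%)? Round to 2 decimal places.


Given: Ttrans = 2 ms, Tprop = 50 ms
RTT = 2 * Tprop = 2 * 50 = 100 ms
U = Ttrans / (Ttrans + RTT)
U = 2 / (2 + 100)
U = 2 / 102 = 0.019608
U% = 1.96%

1.96


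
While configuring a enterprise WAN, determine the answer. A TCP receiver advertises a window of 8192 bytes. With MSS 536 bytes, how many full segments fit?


Given: RWND = 8192 bytes, MSS = 536 bytes
Full segments = floor(RWND / MSS)
Full segments = floor(8192 / 536)
Full segments = floor(15.2836) = 15

15


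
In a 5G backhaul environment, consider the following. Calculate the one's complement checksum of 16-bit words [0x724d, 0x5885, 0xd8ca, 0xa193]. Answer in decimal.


Given words: [0x724d, 0x5885, 0xd8ca, 0xa193]
Step 1: Sum all words
Raw sum = 29261 + 22661 + 55498 + 41363 = 148783
Step 2: Fold carry: (17711 + 2) = 17713
One's complement = ~17713 & 0xFFFF = 47822

47822


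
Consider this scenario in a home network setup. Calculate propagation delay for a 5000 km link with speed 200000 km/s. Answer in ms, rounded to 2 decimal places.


Given: distance = 5000 km, speed = 200000 km/s
Delay = distance / speed = 5000 / 200000 seconds
Delay in ms = 5000 * 1000 / 200000
Delay = 25.0000 ms
Rounded to 2 dp = 25.00 ms

25.00


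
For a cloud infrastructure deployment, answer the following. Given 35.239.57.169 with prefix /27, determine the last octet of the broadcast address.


Given: IP = 35.239.57.169, prefix = /27
Host bits = 32 - 27 = 5
Network last octet = 169 AND mask = 160
Host part size = 2^5 - 1 = 31
Broadcast last octet = 160 OR 31 = 191

191


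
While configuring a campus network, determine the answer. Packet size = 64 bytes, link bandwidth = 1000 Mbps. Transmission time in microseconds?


Given: packet = 64 bytes, bandwidth = 1000 Mbps
Packet in bits = 64 * 8 = 512 bits
Bandwidth = 1000 * 10^6 = 1000000000 bps
Time = 512 / 1000000000 seconds
Time in us = 512 * 10^6 / 1000000000 = 0.512

0.512


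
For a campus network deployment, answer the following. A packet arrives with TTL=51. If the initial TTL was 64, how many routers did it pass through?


Given: initial TTL = 64, received TTL = 51
Hops = initial TTL - received TTL
Hops = 64 - 51 = 13

13


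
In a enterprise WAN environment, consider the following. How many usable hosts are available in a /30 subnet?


Given: subnet mask /30
Host bits = 32 - 30 = 2
Total addresses = 2^2 = 4
Usable hosts = 4 - 2 (network + broadcast) = 2

2


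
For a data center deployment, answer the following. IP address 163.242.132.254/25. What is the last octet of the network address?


Given: IP = 163.242.132.254, prefix = /25
Subnet mask = 255.255.255.128
Last octet of IP: 254
Last octet of mask: 128
Network last octet = 254 AND 128 = 128

128


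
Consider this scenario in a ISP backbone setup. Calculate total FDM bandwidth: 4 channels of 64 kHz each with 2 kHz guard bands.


Given: 4 channels, 64 kHz each, guard = 2 kHz
Channel bandwidth = 4 * 64 = 256 kHz
Guard bands = 3 gaps * 2 kHz = 6 kHz
Total = 256 + 6 = 262 kHz

262


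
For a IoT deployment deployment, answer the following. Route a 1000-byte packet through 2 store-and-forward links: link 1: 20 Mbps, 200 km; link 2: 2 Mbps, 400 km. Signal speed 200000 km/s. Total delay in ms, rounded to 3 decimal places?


Packet = 1000 bytes = 8000 bits. Store-and-forward: sum (t_trans + t_prop) per link.
Link 1: t_trans = 8000/(20*10^6) s = 0.4000 ms; t_prop = 200/200000 s = 1.0000 ms; subtotal = 1.4000 ms
Link 2: t_trans = 8000/(2*10^6) s = 4.0000 ms; t_prop = 400/200000 s = 2.0000 ms; subtotal = 6.0000 ms
End-to-end = 1.4000 + 6.0000 = 7.4000 ms -> 7.400 ms (3 dp)

7.400


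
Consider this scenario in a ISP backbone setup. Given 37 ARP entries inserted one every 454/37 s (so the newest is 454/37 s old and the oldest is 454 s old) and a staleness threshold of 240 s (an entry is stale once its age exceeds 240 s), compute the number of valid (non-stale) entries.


Ages are k * 454/37 s for k = 1..37 (spacing = 12.2703 s).
Entry k is valid iff k * 454/37 <= 240 iff k <= 37 * 240 / 454 = 19.5595
n_valid = floor(19.5595) = 19
(n_stale = 37 - 19 = 18)

19


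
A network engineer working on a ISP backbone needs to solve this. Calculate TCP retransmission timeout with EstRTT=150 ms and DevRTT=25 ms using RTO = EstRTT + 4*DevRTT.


Given: EstRTT = 150 ms, DevRTT = 25 ms
Timeout = EstRTT + 4 * DevRTT
4 * DevRTT = 4 * 25 = 100
Timeout = 150 + 100 = 250 ms

250


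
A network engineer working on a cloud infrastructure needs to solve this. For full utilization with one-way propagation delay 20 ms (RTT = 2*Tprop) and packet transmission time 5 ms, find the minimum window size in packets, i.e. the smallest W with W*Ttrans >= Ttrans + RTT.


Given: Ttrans = 5 ms, RTT = 40 ms (= 2 * Tprop, Tprop = 20 ms)
Time until first ACK returns = Ttrans + RTT = 5 + 40 = 45 ms
Need W * Ttrans >= Ttrans + RTT  ->  W >= (Ttrans + RTT) / Ttrans
(Ttrans + RTT) / Ttrans = 45 / 5 = 9
W_min = ceil(9) = 9

9


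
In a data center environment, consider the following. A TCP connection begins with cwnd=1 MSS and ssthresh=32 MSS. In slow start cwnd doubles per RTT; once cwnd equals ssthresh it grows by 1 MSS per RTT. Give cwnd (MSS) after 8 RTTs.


RTT 0: cwnd = 1 MSS (initial)
RTT 1: cwnd = 2 MSS (slow start, doubled)
RTT 2: cwnd = 4 MSS (slow start, doubled)
RTT 3: cwnd = 8 MSS (slow start, doubled)
RTT 4: cwnd = 16 MSS (slow start, doubled)
RTT 5: cwnd = 32 MSS (slow start, doubled)
RTT 6: cwnd = 33 MSS (congestion avoidance, +1)
RTT 7: cwnd = 34 MSS (congestion avoidance, +1)
RTT 8: cwnd = 35 MSS (congestion avoidance, +1)

35


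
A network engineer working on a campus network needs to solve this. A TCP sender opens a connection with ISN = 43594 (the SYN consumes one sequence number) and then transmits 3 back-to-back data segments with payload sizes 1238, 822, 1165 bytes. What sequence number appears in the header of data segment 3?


The SYN occupies sequence number ISN = 43594, so the first data byte is ISN + 1 = 43595.
SEQ of data segment i = (ISN + 1) + sum of payload sizes of segments 1..i-1.
Segment 1: SEQ = 43595, payload = 1238 bytes
Segment 2: SEQ = 44833, payload = 822 bytes
Segment 3: SEQ = 45655, payload = 1165 bytes
SEQ of segment 3 = 43595 + 1238 + 822 = 45655

45655


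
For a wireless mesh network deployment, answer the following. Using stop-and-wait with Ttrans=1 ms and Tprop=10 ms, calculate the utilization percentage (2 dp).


Given: Ttrans = 1 ms, Tprop = 10 ms
RTT = 2 * Tprop = 2 * 10 = 20 ms
U = Ttrans / (Ttrans + RTT)
U = 1 / (1 + 20)
U = 1 / 21 = 0.047619
U% = 4.76%

4.76


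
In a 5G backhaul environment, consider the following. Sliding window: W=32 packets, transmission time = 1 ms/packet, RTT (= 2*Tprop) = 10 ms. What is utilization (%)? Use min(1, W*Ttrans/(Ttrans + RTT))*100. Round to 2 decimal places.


Given: W = 32, Ttrans = 1 ms, RTT = 10 ms (= 2 * Tprop, Tprop = 5 ms)
Cycle time = Ttrans + RTT = 1 + 10 = 11 ms (first packet sent until its ACK returns)
W * Ttrans = 32 * 1 = 32 ms of sending per cycle
W * Ttrans / (Ttrans + RTT) = 32 / 11 = 2.909091
U = min(1, 2.909091) = 1.000000
U% = 100.00%

100.00


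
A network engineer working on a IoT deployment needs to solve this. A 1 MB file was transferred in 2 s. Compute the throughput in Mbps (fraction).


Given: file = 1 MB, time = 2 s
File in Mb = 1 * 8 = 8 Mb
Throughput = 8 / 2 Mbps
Throughput = 4 Mbps

4


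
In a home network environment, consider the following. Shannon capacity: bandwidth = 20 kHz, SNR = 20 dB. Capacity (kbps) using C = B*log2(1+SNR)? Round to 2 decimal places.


Given: B = 20 kHz, SNR = 20 dB
SNR linear = 10^(20/10) = 100
1 + SNR = 101
log2(101) = 6.6582114828
C = 20 * 1000 * 6.6582114828 = 133164.2297 bps
C = 133.164230 kbps -> 133.16 kbps (2 dp)

133.16


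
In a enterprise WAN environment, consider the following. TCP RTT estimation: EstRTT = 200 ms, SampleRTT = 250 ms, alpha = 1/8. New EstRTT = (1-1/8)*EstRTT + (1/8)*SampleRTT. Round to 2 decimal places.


Given: EstRTT = 200 ms, SampleRTT = 250 ms, alpha = 1/8
New EstRTT = (1 - alpha) * EstRTT + alpha * SampleRTT
(7/8) * 200 = 175
(1/8) * 250 = 31.25
New EstRTT = 175 + 31.25 = 206.25 ms -> 206.25 ms (2 dp)

206.25


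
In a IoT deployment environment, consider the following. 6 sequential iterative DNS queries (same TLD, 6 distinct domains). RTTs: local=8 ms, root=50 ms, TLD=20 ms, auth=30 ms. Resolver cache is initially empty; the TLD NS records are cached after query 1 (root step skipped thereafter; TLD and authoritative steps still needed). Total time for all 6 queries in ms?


Lookup 1 (cold cache): local + root + TLD + auth = 8 + 50 + 20 + 30 = 108 ms
Lookups 2..6 (TLD NS cached -> skip root; new domain -> still ask TLD and auth): local + TLD + auth = 8 + 20 + 30 = 58 ms each
Remaining 5 lookups: 5 * 58 = 290 ms
Total = 108 + 290 = 398 ms

398


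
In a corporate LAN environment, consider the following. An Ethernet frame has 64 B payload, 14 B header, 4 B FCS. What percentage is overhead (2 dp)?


Given: payload = 64 B, header = 14 B, trailer = 4 B
Overhead bytes = header + trailer = 14 + 4 = 18
Total frame = payload + overhead = 64 + 18 = 82
Overhead % = 18 / 82 * 100 = 21.9512% -> 21.95% (2 dp)

21.95


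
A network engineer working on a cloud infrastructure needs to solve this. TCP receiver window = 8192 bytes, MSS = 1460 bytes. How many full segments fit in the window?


Given: RWND = 8192 bytes, MSS = 1460 bytes
Full segments = floor(RWND / MSS)
Full segments = floor(8192 / 1460)
Full segments = floor(5.611) = 5

5


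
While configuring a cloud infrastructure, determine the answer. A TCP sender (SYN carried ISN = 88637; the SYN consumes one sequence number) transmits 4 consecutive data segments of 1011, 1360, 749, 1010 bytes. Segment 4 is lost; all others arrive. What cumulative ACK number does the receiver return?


SYN uses sequence number 88637; first data byte = ISN + 1 = 88638.
Segment 1: SEQ = 88638, len = 1011 B, covers [88638, 89648]
Segment 2: SEQ = 89649, len = 1360 B, covers [89649, 91008]
Segment 3: SEQ = 91009, len = 749 B, covers [91009, 91757]
Segment 4: SEQ = 91758, len = 1010 B, covers [91758, 92767] [LOST]
In-order data received: bytes [88638, 91757] (segments 1..3).
Segment 4 missing -> gap begins at byte 91758.
Cumulative ACK = next expected in-order byte = 88638 + 1011 + 1360 + 749 = 91758

91758


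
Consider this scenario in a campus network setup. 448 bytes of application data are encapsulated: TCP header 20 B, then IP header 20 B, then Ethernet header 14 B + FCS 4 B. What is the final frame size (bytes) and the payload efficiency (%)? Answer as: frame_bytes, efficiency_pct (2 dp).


TCP segment = 448 + 20 = 468 B
IP packet = 468 + 20 = 488 B
Ethernet frame = 488 + 14 + 4 = 506 B
Efficiency = app / frame = 448 / 506 = 0.885375 = 88.5375% -> 88.54% (2 dp)

506, 88.54


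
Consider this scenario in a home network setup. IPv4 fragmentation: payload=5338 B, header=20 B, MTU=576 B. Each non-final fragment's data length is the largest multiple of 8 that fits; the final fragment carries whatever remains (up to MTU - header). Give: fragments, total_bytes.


Max data per non-final fragment = floor((MTU - header)/8)*8 = floor((576 - 20)/8)*8 = floor(556/8)*8 = 552 B
Final fragment needs no 8-byte alignment: it can carry up to MTU - header = 556 B
Non-final fragments needed = ceil((payload - 556) / 552) = ceil(4782/552) = ceil(8.6630) = 9
Number of fragments = 9 + 1 = 10
Fragment sizes (data): 9 * 552 B + 370 B (last, 370 <= 556 OK)
Total bytes sent = payload + n_frags * header = 5338 + 10*20 = 5338 + 200 = 5538 B

10, 5538


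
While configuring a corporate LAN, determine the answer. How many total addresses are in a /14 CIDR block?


Given: CIDR prefix /14
Host bits = 32 - 14 = 18
Total addresses = 2^18 = 262144

262144


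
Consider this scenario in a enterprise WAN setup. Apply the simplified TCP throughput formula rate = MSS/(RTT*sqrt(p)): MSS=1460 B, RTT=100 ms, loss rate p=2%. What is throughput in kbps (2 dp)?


Given: MSS = 1460 bytes, RTT = 100 ms, loss = 2%
RTT in seconds = 100 / 1000 = 0.1
Loss rate = 2% = 0.02
sqrt(loss) = sqrt(0.02) = 0.141421356237
Throughput (bytes/s) = 1460 / (0.1 * 0.141421356237) = 103237.5901
Throughput (kbps) = 103237.5901 * 8 / 1000 = 825.900720 -> 825.90 kbps (2 dp)

825.90


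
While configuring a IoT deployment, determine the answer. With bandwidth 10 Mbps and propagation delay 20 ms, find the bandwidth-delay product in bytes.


Given: bandwidth = 10 Mbps, delay = 20 ms
BDP in bits = 10 * 10^6 * 20 / 1000
BDP in bits = 200000
BDP in bytes = 200000 / 8 = 25000

25000


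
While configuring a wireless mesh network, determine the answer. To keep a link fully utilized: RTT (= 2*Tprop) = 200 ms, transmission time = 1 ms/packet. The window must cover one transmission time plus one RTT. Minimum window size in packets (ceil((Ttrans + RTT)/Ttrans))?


Given: Ttrans = 1 ms, RTT = 200 ms (= 2 * Tprop, Tprop = 100 ms)
Time until first ACK returns = Ttrans + RTT = 1 + 200 = 201 ms
Need W * Ttrans >= Ttrans + RTT  ->  W >= (Ttrans + RTT) / Ttrans
(Ttrans + RTT) / Ttrans = 201 / 1 = 201
W_min = ceil(201) = 201

201


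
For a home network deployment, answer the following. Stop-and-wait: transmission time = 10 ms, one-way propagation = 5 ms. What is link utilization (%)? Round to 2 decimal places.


Given: Ttrans = 10 ms, Tprop = 5 ms
RTT = 2 * Tprop = 2 * 5 = 10 ms
U = Ttrans / (Ttrans + RTT)
U = 10 / (10 + 10)
U = 10 / 20 = 0.5
U% = 50.00%

50.00


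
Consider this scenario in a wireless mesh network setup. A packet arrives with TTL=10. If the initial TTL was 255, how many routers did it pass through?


Given: initial TTL = 255, received TTL = 10
Hops = initial TTL - received TTL
Hops = 255 - 10 = 245

245


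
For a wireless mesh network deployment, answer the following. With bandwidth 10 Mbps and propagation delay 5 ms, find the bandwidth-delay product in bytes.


Given: bandwidth = 10 Mbps, delay = 5 ms
BDP in bits = 10 * 10^6 * 5 / 1000
BDP in bits = 50000
BDP in bytes = 50000 / 8 = 6250

6250


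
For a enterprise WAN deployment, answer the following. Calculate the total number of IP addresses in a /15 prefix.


Given: CIDR prefix /15
Host bits = 32 - 15 = 17
Total addresses = 2^17 = 131072

131072


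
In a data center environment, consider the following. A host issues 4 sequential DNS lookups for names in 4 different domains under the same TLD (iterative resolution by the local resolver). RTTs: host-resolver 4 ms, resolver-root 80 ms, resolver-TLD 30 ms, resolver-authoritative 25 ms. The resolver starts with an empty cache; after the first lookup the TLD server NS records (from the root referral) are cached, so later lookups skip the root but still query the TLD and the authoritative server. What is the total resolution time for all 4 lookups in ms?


Lookup 1 (cold cache): local + root + TLD + auth = 4 + 80 + 30 + 25 = 139 ms
Lookups 2..4 (TLD NS cached -> skip root; new domain -> still ask TLD and auth): local + TLD + auth = 4 + 30 + 25 = 59 ms each
Remaining 3 lookups: 3 * 59 = 177 ms
Total = 139 + 177 = 316 ms

316


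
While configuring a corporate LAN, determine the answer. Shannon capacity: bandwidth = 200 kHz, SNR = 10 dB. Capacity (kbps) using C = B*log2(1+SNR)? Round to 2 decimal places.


Given: B = 200 kHz, SNR = 10 dB
SNR linear = 10^(10/10) = 10
1 + SNR = 11
log2(11) = 3.4594316186
C = 200 * 1000 * 3.4594316186 = 691886.3237 bps
C = 691.886324 kbps -> 691.89 kbps (2 dp)

691.89


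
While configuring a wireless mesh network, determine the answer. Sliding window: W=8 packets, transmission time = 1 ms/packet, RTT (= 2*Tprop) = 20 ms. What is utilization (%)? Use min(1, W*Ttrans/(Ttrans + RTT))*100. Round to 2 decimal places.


Given: W = 8, Ttrans = 1 ms, RTT = 20 ms (= 2 * Tprop, Tprop = 10 ms)
Cycle time = Ttrans + RTT = 1 + 20 = 21 ms (first packet sent until its ACK returns)
W * Ttrans = 8 * 1 = 8 ms of sending per cycle
W * Ttrans / (Ttrans + RTT) = 8 / 21 = 0.380952
U = min(1, 0.380952) = 0.380952
U% = 38.10%

38.10


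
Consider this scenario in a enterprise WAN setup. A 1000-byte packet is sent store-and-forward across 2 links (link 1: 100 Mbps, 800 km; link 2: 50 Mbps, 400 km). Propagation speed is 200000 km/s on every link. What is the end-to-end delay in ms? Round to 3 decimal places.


Packet = 1000 bytes = 8000 bits. Store-and-forward: sum (t_trans + t_prop) per link.
Link 1: t_trans = 8000/(100*10^6) s = 0.0800 ms; t_prop = 800/200000 s = 4.0000 ms; subtotal = 4.0800 ms
Link 2: t_trans = 8000/(50*10^6) s = 0.1600 ms; t_prop = 400/200000 s = 2.0000 ms; subtotal = 2.1600 ms
End-to-end = 4.0800 + 2.1600 = 6.2400 ms -> 6.240 ms (3 dp)

6.240


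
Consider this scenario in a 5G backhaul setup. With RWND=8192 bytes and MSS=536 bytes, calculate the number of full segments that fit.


Given: RWND = 8192 bytes, MSS = 536 bytes
Full segments = floor(RWND / MSS)
Full segments = floor(8192 / 536)
Full segments = floor(15.2836) = 15

15


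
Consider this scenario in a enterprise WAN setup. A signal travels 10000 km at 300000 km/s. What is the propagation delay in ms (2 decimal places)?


Given: distance = 10000 km, speed = 300000 km/s
Delay = distance / speed = 10000 / 300000 seconds
Delay in ms = 10000 * 1000 / 300000
Delay = 33.3333 ms
Rounded to 2 dp = 33.33 ms

33.33


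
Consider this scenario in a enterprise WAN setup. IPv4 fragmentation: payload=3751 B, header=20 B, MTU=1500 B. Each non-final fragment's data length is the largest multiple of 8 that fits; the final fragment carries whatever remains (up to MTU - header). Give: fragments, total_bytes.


Max data per non-final fragment = floor((MTU - header)/8)*8 = floor((1500 - 20)/8)*8 = floor(1480/8)*8 = 1480 B
Final fragment needs no 8-byte alignment: it can carry up to MTU - header = 1480 B
Non-final fragments needed = ceil((payload - 1480) / 1480) = ceil(2271/1480) = ceil(1.5345) = 2
Number of fragments = 2 + 1 = 3
Fragment sizes (data): 2 * 1480 B + 791 B (last, 791 <= 1480 OK)
Total bytes sent = payload + n_frags * header = 3751 + 3*20 = 3751 + 60 = 3811 B

3, 3811


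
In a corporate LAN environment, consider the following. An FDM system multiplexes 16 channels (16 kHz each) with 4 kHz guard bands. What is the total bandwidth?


Given: 16 channels, 16 kHz each, guard = 4 kHz
Channel bandwidth = 16 * 16 = 256 kHz
Guard bands = 15 gaps * 4 kHz = 60 kHz
Total = 256 + 60 = 316 kHz

316


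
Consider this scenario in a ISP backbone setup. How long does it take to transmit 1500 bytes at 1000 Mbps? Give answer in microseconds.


Given: packet = 1500 bytes, bandwidth = 1000 Mbps
Packet in bits = 1500 * 8 = 12000 bits
Bandwidth = 1000 * 10^6 = 1000000000 bps
Time = 12000 / 1000000000 seconds
Time in us = 12000 * 10^6 / 1000000000 = 12

12


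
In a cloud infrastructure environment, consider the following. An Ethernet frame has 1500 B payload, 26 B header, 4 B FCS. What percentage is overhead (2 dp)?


Given: payload = 1500 B, header = 26 B, trailer = 4 B
Overhead bytes = header + trailer = 26 + 4 = 30
Total frame = payload + overhead = 1500 + 30 = 1530
Overhead % = 30 / 1530 * 100 = 1.9608% -> 1.96% (2 dp)

1.96


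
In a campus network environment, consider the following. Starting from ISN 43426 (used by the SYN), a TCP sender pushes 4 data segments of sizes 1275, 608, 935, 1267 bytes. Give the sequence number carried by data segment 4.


The SYN occupies sequence number ISN = 43426, so the first data byte is ISN + 1 = 43427.
SEQ of data segment i = (ISN + 1) + sum of payload sizes of segments 1..i-1.
Segment 1: SEQ = 43427, payload = 1275 bytes
Segment 2: SEQ = 44702, payload = 608 bytes
Segment 3: SEQ = 45310, payload = 935 bytes
Segment 4: SEQ = 46245, payload = 1267 bytes
SEQ of segment 4 = 43427 + 1275 + 608 + 935 = 46245

46245


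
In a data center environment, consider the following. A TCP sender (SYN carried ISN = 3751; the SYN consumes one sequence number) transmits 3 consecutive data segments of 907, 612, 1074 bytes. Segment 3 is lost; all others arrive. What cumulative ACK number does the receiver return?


SYN uses sequence number 3751; first data byte = ISN + 1 = 3752.
Segment 1: SEQ = 3752, len = 907 B, covers [3752, 4658]
Segment 2: SEQ = 4659, len = 612 B, covers [4659, 5270]
Segment 3: SEQ = 5271, len = 1074 B, covers [5271, 6344] [LOST]
In-order data received: bytes [3752, 5270] (segments 1..2).
Segment 3 missing -> gap begins at byte 5271.
Cumulative ACK = next expected in-order byte = 3752 + 907 + 612 = 5271

5271


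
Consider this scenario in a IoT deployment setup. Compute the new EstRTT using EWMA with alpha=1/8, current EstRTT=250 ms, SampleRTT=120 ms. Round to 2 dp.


Given: EstRTT = 250 ms, SampleRTT = 120 ms, alpha = 1/8
New EstRTT = (1 - alpha) * EstRTT + alpha * SampleRTT
(7/8) * 250 = 218.75
(1/8) * 120 = 15
New EstRTT = 218.75 + 15 = 233.75 ms -> 233.75 ms (2 dp)

233.75


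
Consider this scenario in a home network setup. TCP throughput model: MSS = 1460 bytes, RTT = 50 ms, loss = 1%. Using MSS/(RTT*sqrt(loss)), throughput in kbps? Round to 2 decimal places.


Given: MSS = 1460 bytes, RTT = 50 ms, loss = 1%
RTT in seconds = 50 / 1000 = 0.05
Loss rate = 1% = 0.01
sqrt(loss) = sqrt(0.01) = 0.1
Throughput (bytes/s) = 1460 / (0.05 * 0.1) = 292000.0000
Throughput (kbps) = 292000.0000 * 8 / 1000 = 2336.000000 -> 2336.00 kbps (2 dp)

2336.00


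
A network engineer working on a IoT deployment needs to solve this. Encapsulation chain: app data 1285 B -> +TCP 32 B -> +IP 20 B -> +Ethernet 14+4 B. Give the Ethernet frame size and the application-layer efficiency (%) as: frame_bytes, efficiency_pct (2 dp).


TCP segment = 1285 + 32 = 1317 B
IP packet = 1317 + 20 = 1337 B
Ethernet frame = 1337 + 14 + 4 = 1355 B
Efficiency = app / frame = 1285 / 1355 = 0.948339 = 94.8339% -> 94.83% (2 dp)

1355, 94.83


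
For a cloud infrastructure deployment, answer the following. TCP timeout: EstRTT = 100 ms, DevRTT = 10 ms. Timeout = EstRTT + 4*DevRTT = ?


Given: EstRTT = 100 ms, DevRTT = 10 ms
Timeout = EstRTT + 4 * DevRTT
4 * DevRTT = 4 * 10 = 40
Timeout = 100 + 40 = 140 ms

140


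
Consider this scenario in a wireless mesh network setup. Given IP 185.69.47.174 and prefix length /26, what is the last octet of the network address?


Given: IP = 185.69.47.174, prefix = /26
Subnet mask = 255.255.255.192
Last octet of IP: 174
Last octet of mask: 192
Network last octet = 174 AND 192 = 128

128


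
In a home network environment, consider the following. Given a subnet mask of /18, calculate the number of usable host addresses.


Given: subnet mask /18
Host bits = 32 - 18 = 14
Total addresses = 2^14 = 16384
Usable hosts = 16384 - 2 (network + broadcast) = 16382

16382


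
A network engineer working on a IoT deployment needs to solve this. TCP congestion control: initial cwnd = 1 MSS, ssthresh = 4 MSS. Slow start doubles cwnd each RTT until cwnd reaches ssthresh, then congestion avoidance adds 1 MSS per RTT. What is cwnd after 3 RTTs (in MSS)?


RTT 0: cwnd = 1 MSS (initial)
RTT 1: cwnd = 2 MSS (slow start, doubled)
RTT 2: cwnd = 4 MSS (slow start, doubled)
RTT 3: cwnd = 5 MSS (congestion avoidance, +1)

5


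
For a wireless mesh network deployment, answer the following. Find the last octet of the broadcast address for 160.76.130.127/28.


Given: IP = 160.76.130.127, prefix = /28
Host bits = 32 - 28 = 4
Network last octet = 127 AND mask = 112
Host part size = 2^4 - 1 = 15
Broadcast last octet = 112 OR 15 = 127

127


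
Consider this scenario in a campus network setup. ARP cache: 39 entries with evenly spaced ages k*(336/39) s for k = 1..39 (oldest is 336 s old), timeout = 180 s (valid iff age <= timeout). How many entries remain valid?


Ages are k * 336/39 s for k = 1..39 (spacing = 8.6154 s).
Entry k is valid iff k * 336/39 <= 180 iff k <= 39 * 180 / 336 = 20.8929
n_valid = floor(20.8929) = 20
(n_stale = 39 - 20 = 19)

20


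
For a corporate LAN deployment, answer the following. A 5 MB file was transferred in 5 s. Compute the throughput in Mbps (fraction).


Given: file = 5 MB, time = 5 s
File in Mb = 5 * 8 = 40 Mb
Throughput = 40 / 5 Mbps
Throughput = 8 Mbps

8


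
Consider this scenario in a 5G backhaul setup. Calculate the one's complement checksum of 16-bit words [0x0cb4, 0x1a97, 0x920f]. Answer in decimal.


Given words: [0x0cb4, 0x1a97, 0x920f]
Step 1: Sum all words
Raw sum = 3252 + 6807 + 37391 = 47450
One's complement = ~47450 & 0xFFFF = 18085

18085


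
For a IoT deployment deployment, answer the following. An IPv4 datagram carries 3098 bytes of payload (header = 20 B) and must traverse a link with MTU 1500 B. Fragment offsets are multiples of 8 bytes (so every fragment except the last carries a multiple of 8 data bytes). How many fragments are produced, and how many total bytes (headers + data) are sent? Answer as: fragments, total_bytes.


Max data per non-final fragment = floor((MTU - header)/8)*8 = floor((1500 - 20)/8)*8 = floor(1480/8)*8 = 1480 B
Final fragment needs no 8-byte alignment: it can carry up to MTU - header = 1480 B
Non-final fragments needed = ceil((payload - 1480) / 1480) = ceil(1618/1480) = ceil(1.0932) = 2
Number of fragments = 2 + 1 = 3
Fragment sizes (data): 2 * 1480 B + 138 B (last, 138 <= 1480 OK)
Total bytes sent = payload + n_frags * header = 3098 + 3*20 = 3098 + 60 = 3158 B

3, 3158


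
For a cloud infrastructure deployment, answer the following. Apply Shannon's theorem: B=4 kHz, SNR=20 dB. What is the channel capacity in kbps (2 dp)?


Given: B = 4 kHz, SNR = 20 dB
SNR linear = 10^(20/10) = 100
1 + SNR = 101
log2(101) = 6.6582114828
C = 4 * 1000 * 6.6582114828 = 26632.8459 bps
C = 26.632846 kbps -> 26.63 kbps (2 dp)

26.63


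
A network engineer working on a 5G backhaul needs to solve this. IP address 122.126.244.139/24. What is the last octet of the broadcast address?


Given: IP = 122.126.244.139, prefix = /24
Host bits = 32 - 24 = 8
Network last octet = 139 AND mask = 0
Host part size = 2^8 - 1 = 255
Broadcast last octet = 0 OR 255 = 255

255


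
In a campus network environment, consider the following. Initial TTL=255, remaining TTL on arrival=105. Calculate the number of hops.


Given: initial TTL = 255, received TTL = 105
Hops = initial TTL - received TTL
Hops = 255 - 105 = 150

150


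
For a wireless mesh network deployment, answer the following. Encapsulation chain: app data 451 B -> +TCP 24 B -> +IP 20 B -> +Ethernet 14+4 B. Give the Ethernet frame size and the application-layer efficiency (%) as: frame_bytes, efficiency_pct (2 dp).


TCP segment = 451 + 24 = 475 B
IP packet = 475 + 20 = 495 B
Ethernet frame = 495 + 14 + 4 = 513 B
Efficiency = app / frame = 451 / 513 = 0.879142 = 87.9142% -> 87.91% (2 dp)

513, 87.91


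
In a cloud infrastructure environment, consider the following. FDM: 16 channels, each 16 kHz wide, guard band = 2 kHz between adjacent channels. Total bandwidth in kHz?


Given: 16 channels, 16 kHz each, guard = 2 kHz
Channel bandwidth = 16 * 16 = 256 kHz
Guard bands = 15 gaps * 2 kHz = 30 kHz
Total = 256 + 30 = 286 kHz

286


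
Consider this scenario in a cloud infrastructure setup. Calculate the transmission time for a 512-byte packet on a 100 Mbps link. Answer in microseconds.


Given: packet = 512 bytes, bandwidth = 100 Mbps
Packet in bits = 512 * 8 = 4096 bits
Bandwidth = 100 * 10^6 = 100000000 bps
Time = 4096 / 100000000 seconds
Time in us = 4096 * 10^6 / 100000000 = 40.96

40.96


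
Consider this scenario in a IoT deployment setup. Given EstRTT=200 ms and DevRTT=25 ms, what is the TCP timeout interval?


Given: EstRTT = 200 ms, DevRTT = 25 ms
Timeout = EstRTT + 4 * DevRTT
4 * DevRTT = 4 * 25 = 100
Timeout = 200 + 100 = 300 ms

300


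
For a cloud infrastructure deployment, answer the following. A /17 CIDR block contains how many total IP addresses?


Given: CIDR prefix /17
Host bits = 32 - 17 = 15
Total addresses = 2^15 = 32768

32768


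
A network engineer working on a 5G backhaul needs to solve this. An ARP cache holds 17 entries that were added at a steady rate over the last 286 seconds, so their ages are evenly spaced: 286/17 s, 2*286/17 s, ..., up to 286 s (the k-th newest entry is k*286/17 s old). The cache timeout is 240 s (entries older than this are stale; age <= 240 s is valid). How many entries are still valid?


Ages are k * 286/17 s for k = 1..17 (spacing = 16.8235 s).
Entry k is valid iff k * 286/17 <= 240 iff k <= 17 * 240 / 286 = 14.2657
n_valid = floor(14.2657) = 14
(n_stale = 17 - 14 = 3)

14
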